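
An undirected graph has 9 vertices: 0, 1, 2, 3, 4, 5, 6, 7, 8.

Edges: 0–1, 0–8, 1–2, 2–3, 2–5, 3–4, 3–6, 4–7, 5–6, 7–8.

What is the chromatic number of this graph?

3

The cycle 2-1-0-8-7-4-3-2 has odd length 7, so it cannot be 2-colored; at least 3 colors are needed.
A valid assignment using 3 colors: 0=b, 1=c, 2=a, 3=b, 4=a, 5=b, 6=a, 7=b, 8=a. No two adjacent vertices share a color.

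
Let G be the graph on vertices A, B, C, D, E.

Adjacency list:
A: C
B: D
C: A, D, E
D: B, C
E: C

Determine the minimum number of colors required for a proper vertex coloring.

C and D are adjacent, so at least 2 colors are needed.
A valid assignment using 2 colors: A=2, B=1, C=1, D=2, E=2. Every edge joins two different colors.

2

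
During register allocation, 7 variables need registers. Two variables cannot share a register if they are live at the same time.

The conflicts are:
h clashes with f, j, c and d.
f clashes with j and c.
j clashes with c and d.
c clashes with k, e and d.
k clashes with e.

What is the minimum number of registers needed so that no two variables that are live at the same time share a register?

4

h, j, c, d all conflict with each other, so at least 4 registers are needed.
4 registers suffice: h=3, f=4, j=2, c=1, k=3, e=2, d=4. Every pair that conflicts lands in different registers.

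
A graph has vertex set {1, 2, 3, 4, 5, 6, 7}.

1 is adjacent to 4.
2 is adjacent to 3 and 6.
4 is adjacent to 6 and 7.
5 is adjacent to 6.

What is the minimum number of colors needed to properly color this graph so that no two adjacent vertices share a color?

2

1 and 4 are adjacent, so at least 2 colors are needed.
2 colors suffice: 1=b, 2=a, 3=b, 4=a, 5=a, 6=b, 7=b. No two adjacent vertices share a color.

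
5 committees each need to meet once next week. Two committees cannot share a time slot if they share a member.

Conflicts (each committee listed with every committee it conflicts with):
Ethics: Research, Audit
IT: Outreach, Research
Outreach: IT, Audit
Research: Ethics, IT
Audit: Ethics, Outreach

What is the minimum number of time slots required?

The cycle Research-IT-Outreach-Audit-Ethics-Research has odd length 5, so it cannot be 2-colored; at least 3 time slots are needed.
3 time slots suffice: time slot 1 → {Outreach, Research}; time slot 2 → {IT, Audit}; time slot 3 → {Ethics}. No two conflicting committees share a time slot.

3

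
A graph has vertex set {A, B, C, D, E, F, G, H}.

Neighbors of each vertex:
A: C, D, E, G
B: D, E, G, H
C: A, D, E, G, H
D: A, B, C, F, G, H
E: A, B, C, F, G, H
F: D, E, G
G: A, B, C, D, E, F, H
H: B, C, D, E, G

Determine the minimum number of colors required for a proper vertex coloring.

4

B, D, G, H form a clique, so at least 4 colors are needed.
4 colors suffice: color red → {G}; color blue → {D, E}; color green → {A, F, H}; color yellow → {B, C}. Every edge joins two different colors.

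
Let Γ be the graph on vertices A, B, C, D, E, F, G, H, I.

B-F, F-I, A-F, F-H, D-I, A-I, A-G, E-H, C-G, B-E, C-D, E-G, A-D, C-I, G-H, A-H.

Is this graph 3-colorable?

Yes

The chromatic number is 3. C, D, I are pairwise adjacent, so at least 3 colors are needed.
3 colors suffice: A=red, B=green, C=red, D=blue, E=red, F=blue, G=blue, H=green, I=green.
That is already a proper 3-coloring.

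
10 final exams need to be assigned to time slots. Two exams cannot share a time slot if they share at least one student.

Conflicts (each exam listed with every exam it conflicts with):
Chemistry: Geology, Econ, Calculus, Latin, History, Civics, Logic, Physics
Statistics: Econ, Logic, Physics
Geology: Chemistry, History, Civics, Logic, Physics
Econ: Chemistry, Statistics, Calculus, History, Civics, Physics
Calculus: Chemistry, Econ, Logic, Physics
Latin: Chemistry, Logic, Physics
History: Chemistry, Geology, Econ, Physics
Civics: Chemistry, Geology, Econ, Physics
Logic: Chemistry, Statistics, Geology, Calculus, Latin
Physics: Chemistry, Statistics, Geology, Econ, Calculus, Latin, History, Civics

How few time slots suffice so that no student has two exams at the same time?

4

Chemistry, Econ, Civics, Physics are mutually in conflict, so at least 4 time slots are needed.
Using 4 time slots: Chemistry=1, Statistics=1, Geology=3, Econ=3, Calculus=4, Latin=3, History=4, Civics=4, Logic=2, Physics=2. Every pair that conflicts lands in different time slots.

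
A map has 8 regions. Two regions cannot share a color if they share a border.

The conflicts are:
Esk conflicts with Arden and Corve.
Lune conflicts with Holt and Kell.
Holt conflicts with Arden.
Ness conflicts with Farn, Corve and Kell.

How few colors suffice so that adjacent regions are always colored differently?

3

The cycle Corve-Esk-Arden-Holt-Lune-Kell-Ness-Corve has odd length 7, so it cannot be 2-colored; at least 3 colors are needed.
3 colors suffice: Esk=1, Lune=3, Holt=1, Ness=1, Arden=2, Farn=2, Corve=2, Kell=2. Each listed conflict is separated.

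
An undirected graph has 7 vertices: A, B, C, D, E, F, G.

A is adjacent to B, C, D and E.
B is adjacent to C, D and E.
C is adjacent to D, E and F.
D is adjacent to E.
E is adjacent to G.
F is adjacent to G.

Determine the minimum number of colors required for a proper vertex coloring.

A, B, C, D, E form a clique, so at least 5 colors are needed.
5 colors suffice: color red → {E, F}; color blue → {C, G}; color green → {A}; color yellow → {B}; color purple → {D}. Every edge joins two different colors.

5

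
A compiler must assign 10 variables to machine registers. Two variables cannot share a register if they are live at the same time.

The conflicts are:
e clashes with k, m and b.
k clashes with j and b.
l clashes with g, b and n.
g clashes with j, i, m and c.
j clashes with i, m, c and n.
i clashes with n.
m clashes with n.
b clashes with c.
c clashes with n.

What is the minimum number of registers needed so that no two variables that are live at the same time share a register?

3

g, j, i all conflict with each other, so at least 3 registers are needed.
Using 3 registers: e=2, k=3, l=3, g=2, j=1, i=3, m=3, b=1, c=3, n=2. Each listed conflict is separated.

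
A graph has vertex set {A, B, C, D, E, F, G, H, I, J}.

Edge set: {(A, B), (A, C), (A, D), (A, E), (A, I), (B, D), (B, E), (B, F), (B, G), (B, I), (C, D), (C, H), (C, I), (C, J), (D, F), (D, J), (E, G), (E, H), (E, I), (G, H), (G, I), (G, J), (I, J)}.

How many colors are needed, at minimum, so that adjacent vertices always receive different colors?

A, B, E, I are mutually adjacent (a clique of size 4), so at least 4 colors are needed.
A valid assignment using 4 colors: A=3, B=1, C=1, D=2, E=4, F=3, G=3, H=2, I=2, J=4. No two adjacent vertices share a color.

4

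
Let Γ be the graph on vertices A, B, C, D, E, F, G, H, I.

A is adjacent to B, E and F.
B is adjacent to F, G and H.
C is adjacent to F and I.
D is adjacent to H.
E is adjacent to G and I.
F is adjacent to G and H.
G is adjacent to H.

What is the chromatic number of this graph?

B, F, G, H are pairwise adjacent (a clique of size 4), so at least 4 colors are needed.
One proper 4-coloring: A=green, B=blue, C=green, D=red, E=red, F=red, G=yellow, H=green, I=blue. Each edge has distinct colors on its endpoints.

4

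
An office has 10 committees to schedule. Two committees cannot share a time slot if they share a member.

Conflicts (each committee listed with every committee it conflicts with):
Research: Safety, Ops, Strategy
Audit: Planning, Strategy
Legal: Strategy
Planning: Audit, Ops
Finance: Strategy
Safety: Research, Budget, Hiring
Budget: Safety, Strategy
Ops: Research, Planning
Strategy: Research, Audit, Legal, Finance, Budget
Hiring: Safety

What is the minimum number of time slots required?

3

The cycle Ops-Planning-Audit-Strategy-Research-Ops has odd length 5, so it cannot be 2-colored; at least 3 time slots are needed.
3 time slots suffice: Research=2, Audit=2, Legal=2, Planning=3, Finance=2, Safety=1, Budget=2, Ops=1, Strategy=1, Hiring=2. No two conflicting committees share a time slot.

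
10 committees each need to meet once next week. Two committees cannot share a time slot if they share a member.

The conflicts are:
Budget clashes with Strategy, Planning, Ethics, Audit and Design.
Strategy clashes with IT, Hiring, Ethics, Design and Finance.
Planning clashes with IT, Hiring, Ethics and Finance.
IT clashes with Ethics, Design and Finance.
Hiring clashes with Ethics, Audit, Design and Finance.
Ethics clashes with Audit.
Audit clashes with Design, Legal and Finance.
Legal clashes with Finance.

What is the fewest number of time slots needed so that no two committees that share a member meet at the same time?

Audit, Legal, Finance all conflict with each other, so at least 3 time slots are needed.
3 time slots suffice: time slot 1 → {Strategy, Planning, Audit}; time slot 2 → {Ethics, Design, Finance}; time slot 3 → {Budget, IT, Hiring, Legal}. No two conflicting committees share a time slot.

3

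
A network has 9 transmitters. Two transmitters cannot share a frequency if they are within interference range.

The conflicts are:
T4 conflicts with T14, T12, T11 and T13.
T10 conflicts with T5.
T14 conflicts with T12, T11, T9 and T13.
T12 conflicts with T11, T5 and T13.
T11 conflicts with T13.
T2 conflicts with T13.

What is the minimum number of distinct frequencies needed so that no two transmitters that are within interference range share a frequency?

T4, T14, T12, T11, T13 pairwise conflict, so at least 5 frequencies are needed.
Using 5 frequencies: T4=5, T10=1, T14=2, T12=1, T11=4, T5=2, T2=1, T9=1, T13=3. Each listed conflict is separated.

5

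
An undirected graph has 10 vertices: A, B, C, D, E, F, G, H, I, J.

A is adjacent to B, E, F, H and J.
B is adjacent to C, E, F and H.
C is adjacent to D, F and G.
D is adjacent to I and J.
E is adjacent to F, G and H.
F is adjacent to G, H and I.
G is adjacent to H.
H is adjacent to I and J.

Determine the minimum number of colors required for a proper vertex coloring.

A, B, E, F, H are pairwise adjacent (a clique of size 5), so at least 5 colors are needed.
One proper 5-coloring: A=5, B=3, C=1, D=2, E=4, F=2, G=3, H=1, I=3, J=3. Every edge joins two different colors.

5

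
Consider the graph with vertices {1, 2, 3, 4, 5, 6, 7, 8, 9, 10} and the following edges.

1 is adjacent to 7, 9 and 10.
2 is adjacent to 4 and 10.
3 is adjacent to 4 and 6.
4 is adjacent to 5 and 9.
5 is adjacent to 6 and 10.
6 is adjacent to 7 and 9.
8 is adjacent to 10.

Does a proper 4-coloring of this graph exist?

Yes

The chromatic number is 3. The cycle 6-5-10-1-7-6 has odd length 5, so it cannot be 2-colored; at least 3 colors are needed.
One proper 3-coloring: 1=green, 2=blue, 3=blue, 4=red, 5=blue, 6=red, 7=blue, 8=blue, 9=blue, 10=red.
Since 4 ≥ 3, a proper 4-coloring certainly exists.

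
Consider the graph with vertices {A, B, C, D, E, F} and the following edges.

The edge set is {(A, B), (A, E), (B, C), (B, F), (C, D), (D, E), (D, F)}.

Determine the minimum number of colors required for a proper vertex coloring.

3

The cycle E-D-C-B-A-E has odd length 5, so it cannot be 2-colored; at least 3 colors are needed.
3 colors suffice: A=blue, B=red, C=blue, D=red, E=green, F=blue. No two adjacent vertices share a color.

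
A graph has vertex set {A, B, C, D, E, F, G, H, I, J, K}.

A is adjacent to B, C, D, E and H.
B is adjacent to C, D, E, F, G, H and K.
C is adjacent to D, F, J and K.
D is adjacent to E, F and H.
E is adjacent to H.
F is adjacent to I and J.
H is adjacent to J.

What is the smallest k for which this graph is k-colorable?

5

A, B, D, E, H form a clique, so at least 5 colors are needed.
5 colors suffice: color red → {B, I, J}; color blue → {C, G, H}; color green → {D, K}; color yellow → {A, F}; color purple → {E}. No two adjacent vertices share a color.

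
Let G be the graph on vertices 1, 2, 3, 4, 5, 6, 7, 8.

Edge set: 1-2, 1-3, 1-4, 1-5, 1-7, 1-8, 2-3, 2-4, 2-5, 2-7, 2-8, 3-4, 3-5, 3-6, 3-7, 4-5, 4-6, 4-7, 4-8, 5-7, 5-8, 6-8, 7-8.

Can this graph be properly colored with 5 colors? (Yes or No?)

No

1, 2, 4, 5, 7, 8 are pairwise adjacent (a clique of size 6), so at least 6 colors are needed.
So 5 colors are not enough.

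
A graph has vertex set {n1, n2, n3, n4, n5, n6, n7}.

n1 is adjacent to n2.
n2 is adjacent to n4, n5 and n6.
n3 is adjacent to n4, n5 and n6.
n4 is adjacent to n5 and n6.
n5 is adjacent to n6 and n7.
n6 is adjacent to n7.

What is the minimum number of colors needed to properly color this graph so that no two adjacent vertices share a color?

4

n2, n4, n5, n6 are mutually adjacent (a clique of size 4), so at least 4 colors are needed.
4 colors suffice: n1=1, n2=3, n3=3, n4=4, n5=1, n6=2, n7=3. No two adjacent vertices share a color.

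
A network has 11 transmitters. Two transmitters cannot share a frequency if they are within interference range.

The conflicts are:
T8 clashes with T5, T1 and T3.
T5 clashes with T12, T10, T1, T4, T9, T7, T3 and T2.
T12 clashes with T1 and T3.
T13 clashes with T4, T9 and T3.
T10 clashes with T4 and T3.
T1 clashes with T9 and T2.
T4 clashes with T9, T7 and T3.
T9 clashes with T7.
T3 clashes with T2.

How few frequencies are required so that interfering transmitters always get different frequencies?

T5, T10, T4, T3 pairwise conflict, so at least 4 frequencies are needed.
4 frequencies suffice: T8=4, T5=1, T12=4, T13=1, T10=4, T1=3, T4=3, T9=2, T7=4, T3=2, T2=4. No two conflicting transmitters share a frequency.

4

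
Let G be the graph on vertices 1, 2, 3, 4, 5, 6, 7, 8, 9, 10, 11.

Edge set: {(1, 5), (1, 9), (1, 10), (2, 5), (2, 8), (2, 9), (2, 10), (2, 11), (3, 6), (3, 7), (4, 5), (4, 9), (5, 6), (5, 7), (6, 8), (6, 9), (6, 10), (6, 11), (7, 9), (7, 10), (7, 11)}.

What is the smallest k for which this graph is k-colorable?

6 and 9 are adjacent, so at least 2 colors are needed.
2 colors suffice: color a → {1, 2, 4, 6, 7}; color b → {3, 5, 8, 9, 10, 11}. Each edge has distinct colors on its endpoints.

2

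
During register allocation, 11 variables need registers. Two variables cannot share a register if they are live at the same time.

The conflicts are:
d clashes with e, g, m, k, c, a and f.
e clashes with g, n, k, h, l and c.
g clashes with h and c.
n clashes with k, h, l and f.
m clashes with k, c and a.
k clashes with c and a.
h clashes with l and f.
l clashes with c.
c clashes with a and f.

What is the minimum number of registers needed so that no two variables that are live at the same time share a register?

d, m, k, c, a are mutually in conflict, so at least 5 registers are needed.
5 registers suffice: register 1 → {h, c}; register 2 → {e, a, f}; register 3 → {d, n}; register 4 → {g, k, l}; register 5 → {m}. No two conflicting variables share a register.

5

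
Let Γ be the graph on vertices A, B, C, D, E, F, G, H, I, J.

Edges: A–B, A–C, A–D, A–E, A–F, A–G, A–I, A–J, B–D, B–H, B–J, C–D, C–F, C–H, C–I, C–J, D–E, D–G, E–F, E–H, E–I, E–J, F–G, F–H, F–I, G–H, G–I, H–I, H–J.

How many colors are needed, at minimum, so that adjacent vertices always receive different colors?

F, G, H, I form a clique, so at least 4 colors are needed.
One proper 4-coloring: A=red, B=blue, C=blue, D=green, E=blue, F=green, G=blue, H=red, I=yellow, J=green. Each edge has distinct colors on its endpoints.

4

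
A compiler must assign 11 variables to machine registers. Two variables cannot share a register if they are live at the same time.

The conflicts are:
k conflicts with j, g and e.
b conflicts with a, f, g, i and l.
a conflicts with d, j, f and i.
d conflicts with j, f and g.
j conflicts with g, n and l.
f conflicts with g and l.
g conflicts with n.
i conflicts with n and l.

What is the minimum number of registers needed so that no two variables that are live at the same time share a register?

j, g, n pairwise conflict, so at least 3 registers are needed.
3 registers suffice: register 1 → {a, g, e, l}; register 2 → {j, f, i}; register 3 → {k, b, d, n}. Each listed conflict is separated.

3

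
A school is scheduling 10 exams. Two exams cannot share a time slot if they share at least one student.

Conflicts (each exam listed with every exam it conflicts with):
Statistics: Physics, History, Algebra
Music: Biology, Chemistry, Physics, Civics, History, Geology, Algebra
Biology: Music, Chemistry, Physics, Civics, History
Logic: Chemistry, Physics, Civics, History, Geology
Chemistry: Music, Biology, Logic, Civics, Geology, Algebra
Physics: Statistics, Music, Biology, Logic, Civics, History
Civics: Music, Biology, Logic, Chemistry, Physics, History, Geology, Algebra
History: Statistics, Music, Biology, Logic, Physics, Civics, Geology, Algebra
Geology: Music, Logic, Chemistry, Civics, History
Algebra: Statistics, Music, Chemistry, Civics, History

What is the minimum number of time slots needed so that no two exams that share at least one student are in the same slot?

5

Music, Biology, Physics, Civics, History are mutually in conflict, so at least 5 time slots are needed.
A valid assignment using 5 time slots: Statistics=1, Music=3, Biology=5, Logic=3, Chemistry=2, Physics=4, Civics=1, History=2, Geology=4, Algebra=4. Each listed conflict is separated.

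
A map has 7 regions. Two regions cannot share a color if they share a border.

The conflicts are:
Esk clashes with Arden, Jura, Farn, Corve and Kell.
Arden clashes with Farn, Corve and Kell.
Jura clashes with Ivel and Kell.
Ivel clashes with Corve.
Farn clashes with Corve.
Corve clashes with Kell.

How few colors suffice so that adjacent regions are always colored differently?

Esk, Arden, Farn, Corve all conflict with each other, so at least 4 colors are needed.
4 colors suffice: color 1 → {Esk, Ivel}; color 2 → {Jura, Corve}; color 3 → {Arden}; color 4 → {Farn, Kell}. Each listed conflict is separated.

4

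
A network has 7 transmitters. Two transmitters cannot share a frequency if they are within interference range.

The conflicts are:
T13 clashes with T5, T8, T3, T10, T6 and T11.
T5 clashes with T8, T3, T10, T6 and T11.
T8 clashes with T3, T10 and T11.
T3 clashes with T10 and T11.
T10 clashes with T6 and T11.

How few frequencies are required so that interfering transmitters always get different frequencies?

6

T13, T5, T8, T3, T10, T11 are mutually in conflict, so at least 6 frequencies are needed.
6 frequencies suffice: frequency 1 → {T5}; frequency 2 → {T10}; frequency 3 → {T13}; frequency 4 → {T6, T11}; frequency 5 → {T8}; frequency 6 → {T3}. No two conflicting transmitters share a frequency.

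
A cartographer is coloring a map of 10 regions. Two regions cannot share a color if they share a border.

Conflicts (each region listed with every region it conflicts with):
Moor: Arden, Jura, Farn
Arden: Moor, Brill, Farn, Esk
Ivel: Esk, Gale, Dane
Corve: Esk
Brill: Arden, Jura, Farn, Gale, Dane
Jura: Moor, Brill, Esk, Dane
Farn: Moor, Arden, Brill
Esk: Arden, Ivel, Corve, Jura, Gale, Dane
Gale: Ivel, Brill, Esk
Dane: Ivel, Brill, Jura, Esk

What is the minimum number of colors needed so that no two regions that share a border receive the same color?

3

Brill, Jura, Dane are mutually in conflict, so at least 3 colors are needed.
3 colors suffice: color 1 → {Moor, Brill, Esk}; color 2 → {Arden, Corve, Gale, Dane}; color 3 → {Ivel, Jura, Farn}. Each listed conflict is separated.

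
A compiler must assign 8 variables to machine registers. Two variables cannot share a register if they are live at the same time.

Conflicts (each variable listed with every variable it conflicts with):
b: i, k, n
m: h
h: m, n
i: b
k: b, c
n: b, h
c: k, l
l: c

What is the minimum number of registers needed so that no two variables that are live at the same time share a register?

2

b and i conflict, so at least 2 registers are needed.
A valid assignment using 2 registers: b=1, m=2, h=1, i=2, k=2, n=2, c=1, l=2. Each listed conflict is separated.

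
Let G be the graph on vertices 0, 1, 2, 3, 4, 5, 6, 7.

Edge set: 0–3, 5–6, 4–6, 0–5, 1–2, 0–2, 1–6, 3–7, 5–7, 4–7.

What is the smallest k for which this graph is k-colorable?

3

The cycle 2-1-6-5-0-2 has odd length 5, so it cannot be 2-colored; at least 3 colors are needed.
3 colors suffice: color a → {0, 6, 7}; color b → {2, 3, 4, 5}; color c → {1}. Each edge has distinct colors on its endpoints.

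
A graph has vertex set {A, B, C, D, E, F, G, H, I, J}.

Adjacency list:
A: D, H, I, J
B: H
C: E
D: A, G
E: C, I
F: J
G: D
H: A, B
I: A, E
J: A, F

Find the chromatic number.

2

A and H are adjacent, so at least 2 colors are needed.
A valid assignment using 2 colors: A=red, B=red, C=blue, D=blue, E=red, F=red, G=red, H=blue, I=blue, J=blue. Every edge joins two different colors.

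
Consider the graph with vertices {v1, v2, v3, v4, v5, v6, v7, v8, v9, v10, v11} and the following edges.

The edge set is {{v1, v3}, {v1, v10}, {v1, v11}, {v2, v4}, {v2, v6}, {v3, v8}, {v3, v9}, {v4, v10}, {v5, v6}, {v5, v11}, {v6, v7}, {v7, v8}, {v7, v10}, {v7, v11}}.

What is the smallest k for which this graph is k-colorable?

3

The cycle v7-v8-v3-v1-v10-v7 has odd length 5, so it cannot be 2-colored; at least 3 colors are needed.
3 colors suffice: color 1 → {v3, v4, v5, v7}; color 2 → {v1, v6, v8, v9}; color 3 → {v2, v10, v11}. Each edge has distinct colors on its endpoints.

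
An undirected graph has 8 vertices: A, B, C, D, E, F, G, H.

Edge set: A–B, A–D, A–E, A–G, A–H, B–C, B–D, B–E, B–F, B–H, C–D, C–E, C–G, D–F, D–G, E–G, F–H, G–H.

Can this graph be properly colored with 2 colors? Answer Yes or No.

A, B, E form a triangle, so at least 3 colors are needed.
So 2 colors are not enough.

No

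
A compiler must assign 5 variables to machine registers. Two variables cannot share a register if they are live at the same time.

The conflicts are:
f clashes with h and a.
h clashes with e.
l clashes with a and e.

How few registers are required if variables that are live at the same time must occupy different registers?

3

The cycle e-h-f-a-l-e has odd length 5, so it cannot be 2-colored; at least 3 registers are needed.
Using 3 registers: f=1, h=2, l=1, a=2, e=3. Each listed conflict is separated.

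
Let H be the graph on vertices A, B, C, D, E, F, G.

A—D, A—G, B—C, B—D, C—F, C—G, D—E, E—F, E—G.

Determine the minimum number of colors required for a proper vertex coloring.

The cycle C-G-A-D-B-C has odd length 5, so it cannot be 2-colored; at least 3 colors are needed.
A valid assignment using 3 colors: A=1, B=3, C=1, D=2, E=1, F=2, G=2. No two adjacent vertices share a color.

3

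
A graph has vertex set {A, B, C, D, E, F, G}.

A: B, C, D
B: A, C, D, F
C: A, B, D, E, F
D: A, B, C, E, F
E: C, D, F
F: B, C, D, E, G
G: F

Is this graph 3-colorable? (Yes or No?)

No

A, B, C, D form a clique, so at least 4 colors are needed.
So 3 colors are not enough.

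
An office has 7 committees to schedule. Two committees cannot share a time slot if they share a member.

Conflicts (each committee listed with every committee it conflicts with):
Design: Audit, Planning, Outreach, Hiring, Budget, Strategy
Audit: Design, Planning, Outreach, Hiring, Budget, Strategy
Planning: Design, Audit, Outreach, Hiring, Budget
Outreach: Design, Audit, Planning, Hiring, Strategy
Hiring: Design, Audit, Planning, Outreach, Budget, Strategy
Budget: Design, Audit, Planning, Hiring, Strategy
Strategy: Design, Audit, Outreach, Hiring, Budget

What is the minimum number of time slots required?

Design, Audit, Planning, Hiring, Budget are mutually in conflict, so at least 5 time slots are needed.
5 time slots suffice: time slot 1 → {Design}; time slot 2 → {Hiring}; time slot 3 → {Audit}; time slot 4 → {Planning, Strategy}; time slot 5 → {Outreach, Budget}. Every pair that conflicts lands in different time slots.

5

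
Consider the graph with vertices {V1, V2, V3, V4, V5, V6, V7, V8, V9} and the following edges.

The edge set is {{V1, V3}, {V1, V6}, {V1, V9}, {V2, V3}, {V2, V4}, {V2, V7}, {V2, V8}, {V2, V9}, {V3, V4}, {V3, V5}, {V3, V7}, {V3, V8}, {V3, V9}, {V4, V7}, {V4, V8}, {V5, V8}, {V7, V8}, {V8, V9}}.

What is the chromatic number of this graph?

5

V2, V3, V4, V7, V8 are pairwise adjacent (a clique of size 5), so at least 5 colors are needed.
5 colors suffice: color 1 → {V3, V6}; color 2 → {V1, V8}; color 3 → {V2, V5}; color 4 → {V7, V9}; color 5 → {V4}. Each edge has distinct colors on its endpoints.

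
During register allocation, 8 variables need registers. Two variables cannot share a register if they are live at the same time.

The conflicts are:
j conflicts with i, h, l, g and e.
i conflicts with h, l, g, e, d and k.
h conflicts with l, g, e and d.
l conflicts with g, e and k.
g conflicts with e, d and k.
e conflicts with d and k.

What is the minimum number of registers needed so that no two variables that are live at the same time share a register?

6

j, i, h, l, g, e all conflict with each other, so at least 6 registers are needed.
6 registers suffice: register 1 → {e}; register 2 → {g}; register 3 → {i}; register 4 → {l, d}; register 5 → {h, k}; register 6 → {j}. No two conflicting variables share a register.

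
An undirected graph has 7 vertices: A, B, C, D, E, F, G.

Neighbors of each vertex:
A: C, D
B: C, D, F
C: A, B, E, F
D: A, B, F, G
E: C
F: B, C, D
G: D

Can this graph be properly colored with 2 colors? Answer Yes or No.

B, D, F form a triangle, so at least 3 colors are needed.
So 2 colors are not enough.

No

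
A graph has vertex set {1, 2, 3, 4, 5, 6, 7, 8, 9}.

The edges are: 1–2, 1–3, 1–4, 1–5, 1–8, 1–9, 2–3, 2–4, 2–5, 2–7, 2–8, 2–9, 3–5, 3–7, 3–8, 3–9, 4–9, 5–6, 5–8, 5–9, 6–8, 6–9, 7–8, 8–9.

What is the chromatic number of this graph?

1, 2, 3, 5, 8, 9 are mutually adjacent (a clique of size 6), so at least 6 colors are needed.
6 colors suffice: color red → {4, 8}; color blue → {2, 6}; color green → {7, 9}; color yellow → {3}; color purple → {5}; color orange → {1}. Each edge has distinct colors on its endpoints.

6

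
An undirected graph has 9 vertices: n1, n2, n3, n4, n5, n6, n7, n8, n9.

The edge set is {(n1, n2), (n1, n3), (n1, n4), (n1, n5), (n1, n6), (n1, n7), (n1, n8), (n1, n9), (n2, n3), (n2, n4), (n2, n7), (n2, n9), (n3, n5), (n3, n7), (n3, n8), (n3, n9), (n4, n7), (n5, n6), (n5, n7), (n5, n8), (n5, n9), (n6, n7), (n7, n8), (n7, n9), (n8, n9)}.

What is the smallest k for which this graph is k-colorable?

n1, n3, n5, n7, n8, n9 are mutually adjacent (a clique of size 6), so at least 6 colors are needed.
6 colors suffice: color 1 → {n7}; color 2 → {n1}; color 3 → {n4, n6, n9}; color 4 → {n3}; color 5 → {n2, n5}; color 6 → {n8}. No two adjacent vertices share a color.

6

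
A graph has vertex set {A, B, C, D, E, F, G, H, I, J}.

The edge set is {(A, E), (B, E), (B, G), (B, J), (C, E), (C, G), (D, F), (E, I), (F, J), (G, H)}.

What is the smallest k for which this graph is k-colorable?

2

A and E are adjacent, so at least 2 colors are needed.
A valid assignment using 2 colors: A=blue, B=blue, C=blue, D=red, E=red, F=blue, G=red, H=blue, I=blue, J=red. Each edge has distinct colors on its endpoints.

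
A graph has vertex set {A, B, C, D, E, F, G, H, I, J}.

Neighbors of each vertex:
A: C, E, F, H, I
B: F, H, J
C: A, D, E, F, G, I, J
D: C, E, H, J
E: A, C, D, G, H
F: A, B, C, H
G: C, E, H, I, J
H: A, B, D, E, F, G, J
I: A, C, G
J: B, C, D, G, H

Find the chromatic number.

3

A, C, I are mutually adjacent, so at least 3 colors are needed.
3 colors suffice: A=2, B=2, C=1, D=2, E=3, F=3, G=2, H=1, I=3, J=3. Each edge has distinct colors on its endpoints.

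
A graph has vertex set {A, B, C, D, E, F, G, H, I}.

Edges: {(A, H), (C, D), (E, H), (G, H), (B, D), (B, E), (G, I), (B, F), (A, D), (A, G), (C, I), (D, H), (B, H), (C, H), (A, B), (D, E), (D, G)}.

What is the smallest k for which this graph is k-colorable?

A, D, G, H form a clique, so at least 4 colors are needed.
One proper 4-coloring: A=yellow, B=green, C=green, D=blue, E=yellow, F=red, G=green, H=red, I=red. No two adjacent vertices share a color.

4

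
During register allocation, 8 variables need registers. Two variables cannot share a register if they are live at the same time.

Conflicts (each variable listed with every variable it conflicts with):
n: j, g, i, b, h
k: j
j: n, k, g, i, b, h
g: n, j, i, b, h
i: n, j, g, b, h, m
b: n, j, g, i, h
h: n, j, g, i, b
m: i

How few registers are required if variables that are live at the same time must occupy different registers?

n, j, g, i, b, h all conflict with each other, so at least 6 registers are needed.
Using 6 registers: n=5, k=2, j=1, g=3, i=2, b=4, h=6, m=1. Each listed conflict is separated.

6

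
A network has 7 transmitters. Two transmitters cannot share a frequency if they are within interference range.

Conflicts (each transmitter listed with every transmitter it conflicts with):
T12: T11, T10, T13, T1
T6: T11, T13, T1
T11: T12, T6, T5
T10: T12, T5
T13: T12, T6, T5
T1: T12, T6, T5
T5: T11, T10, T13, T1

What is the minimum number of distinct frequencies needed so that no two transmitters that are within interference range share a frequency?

T12 and T13 conflict, so at least 2 frequencies are needed.
2 frequencies suffice: T12=1, T6=1, T11=2, T10=2, T13=2, T1=2, T5=1. Every pair that conflicts lands in different frequencies.

2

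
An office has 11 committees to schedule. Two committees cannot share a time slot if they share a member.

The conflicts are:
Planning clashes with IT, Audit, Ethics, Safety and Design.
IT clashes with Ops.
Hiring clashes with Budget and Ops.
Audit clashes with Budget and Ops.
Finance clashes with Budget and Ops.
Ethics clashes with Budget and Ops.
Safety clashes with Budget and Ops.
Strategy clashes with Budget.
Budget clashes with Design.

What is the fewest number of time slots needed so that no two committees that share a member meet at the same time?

2

Budget and Design conflict, so at least 2 time slots are needed.
2 time slots suffice: time slot 1 → {Planning, Budget, Ops}; time slot 2 → {IT, Hiring, Audit, Finance, Ethics, Safety, Strategy, Design}. No two conflicting committees share a time slot.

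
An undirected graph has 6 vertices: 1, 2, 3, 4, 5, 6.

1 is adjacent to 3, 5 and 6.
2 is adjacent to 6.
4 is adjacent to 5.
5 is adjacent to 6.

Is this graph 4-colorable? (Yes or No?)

Yes

The chromatic number is 3. 1, 5, 6 are pairwise adjacent, so at least 3 colors are needed.
3 colors suffice: color red → {3, 4, 6}; color blue → {1, 2}; color green → {5}.
Since 4 ≥ 3, a proper 4-coloring certainly exists.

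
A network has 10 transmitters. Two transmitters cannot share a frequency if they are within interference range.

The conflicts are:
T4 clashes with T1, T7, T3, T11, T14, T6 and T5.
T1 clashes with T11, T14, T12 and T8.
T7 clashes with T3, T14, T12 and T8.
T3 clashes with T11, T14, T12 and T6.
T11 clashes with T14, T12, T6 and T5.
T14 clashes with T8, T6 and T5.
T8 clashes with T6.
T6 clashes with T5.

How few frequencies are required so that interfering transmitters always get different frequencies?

5

T4, T3, T11, T14, T6 all conflict with each other, so at least 5 frequencies are needed.
5 frequencies suffice: frequency 1 → {T14, T12}; frequency 2 → {T4, T8}; frequency 3 → {T7, T11}; frequency 4 → {T1, T3, T5}; frequency 5 → {T6}. Every pair that conflicts lands in different frequencies.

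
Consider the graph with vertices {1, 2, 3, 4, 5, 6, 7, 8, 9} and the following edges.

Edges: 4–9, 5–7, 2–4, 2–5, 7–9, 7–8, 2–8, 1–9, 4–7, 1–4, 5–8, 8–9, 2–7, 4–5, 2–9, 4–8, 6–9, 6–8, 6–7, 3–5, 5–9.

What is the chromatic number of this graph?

2, 4, 5, 7, 8, 9 form a clique, so at least 6 colors are needed.
6 colors suffice: color a → {3, 9}; color b → {1, 5, 6}; color c → {4}; color d → {8}; color e → {7}; color f → {2}. Every edge joins two different colors.

6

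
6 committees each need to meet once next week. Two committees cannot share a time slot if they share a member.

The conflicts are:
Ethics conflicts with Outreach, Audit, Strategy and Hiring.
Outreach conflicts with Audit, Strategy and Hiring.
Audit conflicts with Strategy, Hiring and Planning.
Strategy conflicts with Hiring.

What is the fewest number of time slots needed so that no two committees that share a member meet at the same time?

5

Ethics, Outreach, Audit, Strategy, Hiring pairwise conflict, so at least 5 time slots are needed.
5 time slots suffice: time slot 1 → {Audit}; time slot 2 → {Hiring, Planning}; time slot 3 → {Outreach}; time slot 4 → {Strategy}; time slot 5 → {Ethics}. Every pair that conflicts lands in different time slots.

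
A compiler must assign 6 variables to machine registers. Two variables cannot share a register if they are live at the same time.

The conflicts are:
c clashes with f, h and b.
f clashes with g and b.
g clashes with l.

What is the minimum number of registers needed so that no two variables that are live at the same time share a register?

3

c, f, b all conflict with each other, so at least 3 registers are needed.
Using 3 registers: c=1, f=2, h=2, g=1, b=3, l=2. Every pair that conflicts lands in different registers.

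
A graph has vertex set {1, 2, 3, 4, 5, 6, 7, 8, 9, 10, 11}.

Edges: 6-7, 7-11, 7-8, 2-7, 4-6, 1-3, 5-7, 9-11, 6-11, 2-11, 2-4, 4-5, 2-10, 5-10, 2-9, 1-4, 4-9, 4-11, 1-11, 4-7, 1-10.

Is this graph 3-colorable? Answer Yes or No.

2, 4, 9, 11 form a clique, so at least 4 colors are needed.
So 3 colors are not enough.

No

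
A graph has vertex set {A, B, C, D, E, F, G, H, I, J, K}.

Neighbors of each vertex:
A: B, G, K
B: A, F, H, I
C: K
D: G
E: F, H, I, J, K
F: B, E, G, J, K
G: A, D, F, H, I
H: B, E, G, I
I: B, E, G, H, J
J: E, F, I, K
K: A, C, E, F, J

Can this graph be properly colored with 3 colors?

E, F, J, K are pairwise adjacent (a clique of size 4), so at least 4 colors are needed.
So 3 colors are not enough.

No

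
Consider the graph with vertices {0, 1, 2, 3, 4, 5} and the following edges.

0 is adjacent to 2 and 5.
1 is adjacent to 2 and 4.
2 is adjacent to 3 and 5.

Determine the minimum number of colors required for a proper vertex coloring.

3

0, 2, 5 are mutually adjacent, so at least 3 colors are needed.
3 colors suffice: color red → {2, 4}; color blue → {0, 1, 3}; color green → {5}. Every edge joins two different colors.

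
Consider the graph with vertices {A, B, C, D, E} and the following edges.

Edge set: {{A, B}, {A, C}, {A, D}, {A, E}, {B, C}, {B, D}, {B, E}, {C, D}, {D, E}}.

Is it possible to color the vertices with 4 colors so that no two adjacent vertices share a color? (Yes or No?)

The chromatic number is 4. A, B, C, D form a clique, so at least 4 colors are needed.
4 colors suffice: A=1, B=2, C=4, D=3, E=4.
That is already a proper 4-coloring.

Yes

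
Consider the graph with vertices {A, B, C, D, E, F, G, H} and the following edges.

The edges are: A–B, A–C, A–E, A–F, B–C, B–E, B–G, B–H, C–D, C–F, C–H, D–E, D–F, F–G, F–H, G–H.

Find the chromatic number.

3

C, F, H form a triangle, so at least 3 colors are needed.
One proper 3-coloring: A=green, B=blue, C=red, D=green, E=red, F=blue, G=red, H=green. No two adjacent vertices share a color.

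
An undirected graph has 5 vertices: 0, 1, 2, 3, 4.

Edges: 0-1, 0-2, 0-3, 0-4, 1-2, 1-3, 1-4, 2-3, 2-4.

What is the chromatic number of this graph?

4

0, 1, 2, 3 are mutually adjacent (a clique of size 4), so at least 4 colors are needed.
4 colors suffice: color red → {2}; color blue → {1}; color green → {0}; color yellow → {3, 4}. Each edge has distinct colors on its endpoints.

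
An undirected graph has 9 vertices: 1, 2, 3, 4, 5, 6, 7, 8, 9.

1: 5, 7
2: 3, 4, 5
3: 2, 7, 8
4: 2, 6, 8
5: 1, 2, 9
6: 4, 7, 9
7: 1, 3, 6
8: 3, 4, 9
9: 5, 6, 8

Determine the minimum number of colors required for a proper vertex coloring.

The cycle 5-1-7-3-2-5 has odd length 5, so it cannot be 2-colored; at least 3 colors are needed.
3 colors suffice: color red → {2, 7, 8}; color blue → {3, 5, 6}; color green → {1, 4, 9}. Every edge joins two different colors.

3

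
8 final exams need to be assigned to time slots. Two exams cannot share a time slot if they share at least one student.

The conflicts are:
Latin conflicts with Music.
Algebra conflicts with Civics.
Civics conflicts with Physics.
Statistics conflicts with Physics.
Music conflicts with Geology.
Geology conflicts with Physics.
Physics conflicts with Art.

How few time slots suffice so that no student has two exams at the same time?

2

Music and Geology conflict, so at least 2 time slots are needed.
Using 2 time slots: Latin=2, Algebra=1, Civics=2, Statistics=2, Music=1, Geology=2, Physics=1, Art=2. No two conflicting exams share a time slot.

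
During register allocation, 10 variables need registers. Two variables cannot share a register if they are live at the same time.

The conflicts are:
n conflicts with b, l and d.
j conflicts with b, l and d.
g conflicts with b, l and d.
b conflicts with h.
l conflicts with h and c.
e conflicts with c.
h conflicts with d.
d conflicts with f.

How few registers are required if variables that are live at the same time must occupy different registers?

2

j and l conflict, so at least 2 registers are needed.
2 registers suffice: register 1 → {b, l, e, d}; register 2 → {n, j, g, h, c, f}. No two conflicting variables share a register.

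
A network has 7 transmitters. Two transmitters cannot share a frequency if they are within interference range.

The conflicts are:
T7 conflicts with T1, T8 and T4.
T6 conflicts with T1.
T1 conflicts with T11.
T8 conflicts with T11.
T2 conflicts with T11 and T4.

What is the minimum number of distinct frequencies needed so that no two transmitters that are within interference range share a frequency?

3

The cycle T2-T11-T1-T7-T4-T2 has odd length 5, so it cannot be 2-colored; at least 3 frequencies are needed.
3 frequencies suffice: frequency 1 → {T1, T8, T2}; frequency 2 → {T7, T6, T11}; frequency 3 → {T4}. Every pair that conflicts lands in different frequencies.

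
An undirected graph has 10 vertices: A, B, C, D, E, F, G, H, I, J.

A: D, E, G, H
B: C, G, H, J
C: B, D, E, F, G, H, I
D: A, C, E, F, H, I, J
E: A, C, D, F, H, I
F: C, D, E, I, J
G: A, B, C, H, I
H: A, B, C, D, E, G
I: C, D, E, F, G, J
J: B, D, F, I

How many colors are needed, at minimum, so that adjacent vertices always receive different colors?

C, D, E, F, I are pairwise adjacent (a clique of size 5), so at least 5 colors are needed.
One proper 5-coloring: A=2, B=3, C=2, D=1, E=3, F=5, G=1, H=4, I=4, J=2. No two adjacent vertices share a color.

5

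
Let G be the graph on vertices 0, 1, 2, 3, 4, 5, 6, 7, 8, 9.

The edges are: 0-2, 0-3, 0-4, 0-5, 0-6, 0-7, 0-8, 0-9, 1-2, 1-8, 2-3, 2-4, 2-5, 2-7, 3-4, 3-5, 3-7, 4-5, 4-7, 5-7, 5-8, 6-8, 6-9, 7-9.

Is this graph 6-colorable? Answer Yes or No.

Yes

The chromatic number is 6. 0, 2, 3, 4, 5, 7 are pairwise adjacent (a clique of size 6), so at least 6 colors are needed.
6 colors suffice: 0=a, 1=a, 2=d, 3=e, 4=f, 5=c, 6=c, 7=b, 8=b, 9=d.
That is already a proper 6-coloring.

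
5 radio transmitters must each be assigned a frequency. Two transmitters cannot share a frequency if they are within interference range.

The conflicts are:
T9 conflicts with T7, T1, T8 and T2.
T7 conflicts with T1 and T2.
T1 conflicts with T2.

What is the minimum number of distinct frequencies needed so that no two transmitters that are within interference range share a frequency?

4

T9, T7, T1, T2 all conflict with each other, so at least 4 frequencies are needed.
4 frequencies suffice: T9=1, T7=3, T1=2, T8=2, T2=4. No two conflicting transmitters share a frequency.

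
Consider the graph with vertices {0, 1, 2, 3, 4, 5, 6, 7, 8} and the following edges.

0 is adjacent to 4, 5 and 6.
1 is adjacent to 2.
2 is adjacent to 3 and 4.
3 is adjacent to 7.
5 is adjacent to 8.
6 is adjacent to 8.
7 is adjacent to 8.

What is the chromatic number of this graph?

3

The cycle 7-3-2-4-0-5-8-7 has odd length 7, so it cannot be 2-colored; at least 3 colors are needed.
3 colors suffice: color a → {0, 2, 8}; color b → {1, 4, 5, 6, 7}; color c → {3}. Each edge has distinct colors on its endpoints.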